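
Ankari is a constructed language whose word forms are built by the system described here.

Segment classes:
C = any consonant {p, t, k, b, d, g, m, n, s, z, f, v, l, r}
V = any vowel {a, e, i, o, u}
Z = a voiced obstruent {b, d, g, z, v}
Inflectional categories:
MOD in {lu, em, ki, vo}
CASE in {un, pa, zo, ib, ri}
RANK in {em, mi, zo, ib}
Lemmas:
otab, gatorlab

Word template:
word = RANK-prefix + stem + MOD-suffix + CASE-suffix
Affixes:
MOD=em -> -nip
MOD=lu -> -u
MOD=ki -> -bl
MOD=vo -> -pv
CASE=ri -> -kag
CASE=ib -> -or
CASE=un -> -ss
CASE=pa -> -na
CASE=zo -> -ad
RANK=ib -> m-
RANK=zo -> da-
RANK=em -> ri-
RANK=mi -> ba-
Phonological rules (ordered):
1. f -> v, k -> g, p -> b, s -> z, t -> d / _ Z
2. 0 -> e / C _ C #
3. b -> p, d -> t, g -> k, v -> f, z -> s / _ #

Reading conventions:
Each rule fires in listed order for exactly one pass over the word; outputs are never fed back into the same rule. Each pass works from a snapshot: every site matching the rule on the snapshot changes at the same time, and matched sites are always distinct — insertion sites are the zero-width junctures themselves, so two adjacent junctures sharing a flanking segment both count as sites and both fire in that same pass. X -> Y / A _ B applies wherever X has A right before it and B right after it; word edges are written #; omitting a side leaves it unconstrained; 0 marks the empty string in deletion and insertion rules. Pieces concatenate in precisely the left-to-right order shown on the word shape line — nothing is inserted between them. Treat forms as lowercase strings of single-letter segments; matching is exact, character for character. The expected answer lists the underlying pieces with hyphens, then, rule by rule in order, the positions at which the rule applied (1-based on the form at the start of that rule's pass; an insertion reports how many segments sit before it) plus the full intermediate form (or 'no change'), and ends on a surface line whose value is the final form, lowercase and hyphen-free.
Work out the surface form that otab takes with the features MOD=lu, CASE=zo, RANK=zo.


underlying: da-otab-u-ad
1. f -> v, k -> g, p -> b, s -> z, t -> d / _ Z: no change
2. 0 -> e / C _ C #: no change
3. b -> p, d -> t, g -> k, v -> f, z -> s / _ #: fires at position(s) 9: daotabuat
surface: daotabuat


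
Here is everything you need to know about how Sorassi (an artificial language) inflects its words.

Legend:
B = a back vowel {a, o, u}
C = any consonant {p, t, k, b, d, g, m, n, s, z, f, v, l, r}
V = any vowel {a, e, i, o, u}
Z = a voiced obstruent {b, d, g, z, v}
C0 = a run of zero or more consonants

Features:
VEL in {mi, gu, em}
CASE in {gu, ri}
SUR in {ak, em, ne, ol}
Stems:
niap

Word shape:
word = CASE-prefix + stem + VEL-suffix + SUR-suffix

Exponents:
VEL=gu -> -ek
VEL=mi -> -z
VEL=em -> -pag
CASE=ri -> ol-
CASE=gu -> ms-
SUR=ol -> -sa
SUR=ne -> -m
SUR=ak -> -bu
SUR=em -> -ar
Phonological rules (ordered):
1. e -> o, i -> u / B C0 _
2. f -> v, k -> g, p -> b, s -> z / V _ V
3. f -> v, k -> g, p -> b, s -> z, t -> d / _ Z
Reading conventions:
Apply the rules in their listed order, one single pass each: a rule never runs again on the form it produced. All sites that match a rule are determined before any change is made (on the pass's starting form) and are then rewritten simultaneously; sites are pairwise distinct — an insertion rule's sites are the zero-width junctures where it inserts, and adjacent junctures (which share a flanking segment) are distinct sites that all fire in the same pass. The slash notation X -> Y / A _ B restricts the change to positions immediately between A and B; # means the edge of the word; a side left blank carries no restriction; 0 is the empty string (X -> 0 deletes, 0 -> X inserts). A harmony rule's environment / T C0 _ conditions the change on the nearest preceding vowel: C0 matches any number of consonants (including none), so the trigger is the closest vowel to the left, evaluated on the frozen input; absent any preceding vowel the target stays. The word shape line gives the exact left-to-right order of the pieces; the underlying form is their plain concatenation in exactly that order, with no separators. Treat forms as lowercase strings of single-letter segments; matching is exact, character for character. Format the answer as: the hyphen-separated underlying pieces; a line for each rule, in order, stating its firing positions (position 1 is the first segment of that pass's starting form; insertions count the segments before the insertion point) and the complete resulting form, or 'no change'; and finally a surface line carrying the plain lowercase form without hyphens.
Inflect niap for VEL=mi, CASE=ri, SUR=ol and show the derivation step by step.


underlying: ol-niap-z-sa
1. e -> o, i -> u / B C0 _: fires at position(s) 4: olnuapzsa
2. f -> v, k -> g, p -> b, s -> z / V _ V: no change
3. f -> v, k -> g, p -> b, s -> z, t -> d / _ Z: fires at position(s) 6: olnuabzsa
surface: olnuabzsa


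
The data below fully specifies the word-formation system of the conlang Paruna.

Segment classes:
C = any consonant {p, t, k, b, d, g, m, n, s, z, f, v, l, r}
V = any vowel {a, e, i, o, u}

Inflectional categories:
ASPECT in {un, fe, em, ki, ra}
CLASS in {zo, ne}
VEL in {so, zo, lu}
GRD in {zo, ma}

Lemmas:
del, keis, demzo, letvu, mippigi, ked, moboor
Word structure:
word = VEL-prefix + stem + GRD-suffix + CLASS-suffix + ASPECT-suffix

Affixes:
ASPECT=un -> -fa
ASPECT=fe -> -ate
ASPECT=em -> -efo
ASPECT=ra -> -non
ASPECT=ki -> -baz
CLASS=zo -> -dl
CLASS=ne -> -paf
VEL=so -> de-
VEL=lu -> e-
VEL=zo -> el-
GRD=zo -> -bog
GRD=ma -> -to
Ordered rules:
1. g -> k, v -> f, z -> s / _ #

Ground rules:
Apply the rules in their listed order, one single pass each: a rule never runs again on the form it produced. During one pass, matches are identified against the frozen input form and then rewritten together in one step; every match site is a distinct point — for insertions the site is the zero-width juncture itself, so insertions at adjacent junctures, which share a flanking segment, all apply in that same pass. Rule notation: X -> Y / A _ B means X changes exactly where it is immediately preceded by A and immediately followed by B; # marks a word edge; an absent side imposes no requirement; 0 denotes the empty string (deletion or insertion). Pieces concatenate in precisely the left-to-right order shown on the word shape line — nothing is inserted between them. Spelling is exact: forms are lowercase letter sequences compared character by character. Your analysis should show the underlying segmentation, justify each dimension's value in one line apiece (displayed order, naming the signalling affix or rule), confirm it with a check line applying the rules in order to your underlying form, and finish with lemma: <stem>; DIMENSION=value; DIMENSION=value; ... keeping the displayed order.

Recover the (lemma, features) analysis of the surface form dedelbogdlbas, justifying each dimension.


underlying: de-del-bog-dl-baz
ASPECT=ki - signalled by the affix -baz
CLASS=zo - signalled by the affix -dl
VEL=so - signalled by the affix de-
GRD=zo - signalled by the affix -bog
check: dedelbogdlbaz -> dedelbogdlbas
lemma: del; ASPECT=ki; CLASS=zo; VEL=so; GRD=zo


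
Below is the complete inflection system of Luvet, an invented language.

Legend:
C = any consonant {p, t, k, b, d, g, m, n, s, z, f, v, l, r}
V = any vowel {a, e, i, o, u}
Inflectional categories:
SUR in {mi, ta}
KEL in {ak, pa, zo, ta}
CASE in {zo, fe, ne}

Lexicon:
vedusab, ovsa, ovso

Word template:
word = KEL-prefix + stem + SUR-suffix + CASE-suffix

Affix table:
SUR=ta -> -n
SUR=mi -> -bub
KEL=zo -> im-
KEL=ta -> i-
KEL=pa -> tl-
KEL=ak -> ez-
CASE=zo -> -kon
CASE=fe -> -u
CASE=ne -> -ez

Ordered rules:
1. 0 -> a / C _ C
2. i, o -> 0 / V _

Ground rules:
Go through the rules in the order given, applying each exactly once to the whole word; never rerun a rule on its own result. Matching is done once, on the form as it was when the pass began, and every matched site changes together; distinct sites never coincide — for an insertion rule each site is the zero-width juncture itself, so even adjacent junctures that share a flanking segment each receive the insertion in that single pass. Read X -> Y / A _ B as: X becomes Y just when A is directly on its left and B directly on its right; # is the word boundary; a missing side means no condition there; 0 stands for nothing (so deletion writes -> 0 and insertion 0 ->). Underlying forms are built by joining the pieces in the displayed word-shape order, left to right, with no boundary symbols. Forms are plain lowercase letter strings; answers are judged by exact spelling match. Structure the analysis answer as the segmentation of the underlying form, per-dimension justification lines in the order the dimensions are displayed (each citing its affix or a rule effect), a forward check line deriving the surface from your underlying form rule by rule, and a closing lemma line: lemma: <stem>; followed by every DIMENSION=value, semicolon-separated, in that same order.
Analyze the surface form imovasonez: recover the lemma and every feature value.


underlying: im-ovso-n-ez
SUR=ta - signalled by the affix -n
KEL=zo - signalled by the affix im-
CASE=ne - signalled by the affix -ez
check: imovsonez -> imovasonez -> imovasonez
lemma: ovso; SUR=ta; KEL=zo; CASE=ne


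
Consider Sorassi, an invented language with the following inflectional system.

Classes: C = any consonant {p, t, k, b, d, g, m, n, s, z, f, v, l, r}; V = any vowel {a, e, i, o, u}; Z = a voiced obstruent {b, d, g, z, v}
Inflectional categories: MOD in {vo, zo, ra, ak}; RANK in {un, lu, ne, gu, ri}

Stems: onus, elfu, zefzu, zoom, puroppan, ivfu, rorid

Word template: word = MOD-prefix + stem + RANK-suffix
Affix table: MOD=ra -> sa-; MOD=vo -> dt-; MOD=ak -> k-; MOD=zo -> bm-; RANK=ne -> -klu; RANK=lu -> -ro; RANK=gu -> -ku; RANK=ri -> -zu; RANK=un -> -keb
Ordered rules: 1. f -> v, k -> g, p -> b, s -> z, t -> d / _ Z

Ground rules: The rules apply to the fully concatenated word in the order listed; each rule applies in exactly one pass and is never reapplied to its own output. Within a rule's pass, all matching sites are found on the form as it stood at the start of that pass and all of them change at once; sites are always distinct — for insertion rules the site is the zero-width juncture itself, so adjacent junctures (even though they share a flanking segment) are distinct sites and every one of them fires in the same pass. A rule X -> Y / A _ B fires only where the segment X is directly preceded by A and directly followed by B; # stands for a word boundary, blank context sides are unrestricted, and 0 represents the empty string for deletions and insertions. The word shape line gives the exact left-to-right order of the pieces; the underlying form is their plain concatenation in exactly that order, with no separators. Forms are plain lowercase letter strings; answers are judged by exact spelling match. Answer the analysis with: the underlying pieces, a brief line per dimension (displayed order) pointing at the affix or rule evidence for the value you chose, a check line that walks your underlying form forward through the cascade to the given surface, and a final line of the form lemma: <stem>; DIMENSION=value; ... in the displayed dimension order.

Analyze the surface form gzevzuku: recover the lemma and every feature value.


underlying: k-zefzu-ku
MOD=ak - signalled by the affix k-
RANK=gu - signalled by the affix -ku
check: kzefzuku -> gzevzuku
lemma: zefzu; MOD=ak; RANK=gu


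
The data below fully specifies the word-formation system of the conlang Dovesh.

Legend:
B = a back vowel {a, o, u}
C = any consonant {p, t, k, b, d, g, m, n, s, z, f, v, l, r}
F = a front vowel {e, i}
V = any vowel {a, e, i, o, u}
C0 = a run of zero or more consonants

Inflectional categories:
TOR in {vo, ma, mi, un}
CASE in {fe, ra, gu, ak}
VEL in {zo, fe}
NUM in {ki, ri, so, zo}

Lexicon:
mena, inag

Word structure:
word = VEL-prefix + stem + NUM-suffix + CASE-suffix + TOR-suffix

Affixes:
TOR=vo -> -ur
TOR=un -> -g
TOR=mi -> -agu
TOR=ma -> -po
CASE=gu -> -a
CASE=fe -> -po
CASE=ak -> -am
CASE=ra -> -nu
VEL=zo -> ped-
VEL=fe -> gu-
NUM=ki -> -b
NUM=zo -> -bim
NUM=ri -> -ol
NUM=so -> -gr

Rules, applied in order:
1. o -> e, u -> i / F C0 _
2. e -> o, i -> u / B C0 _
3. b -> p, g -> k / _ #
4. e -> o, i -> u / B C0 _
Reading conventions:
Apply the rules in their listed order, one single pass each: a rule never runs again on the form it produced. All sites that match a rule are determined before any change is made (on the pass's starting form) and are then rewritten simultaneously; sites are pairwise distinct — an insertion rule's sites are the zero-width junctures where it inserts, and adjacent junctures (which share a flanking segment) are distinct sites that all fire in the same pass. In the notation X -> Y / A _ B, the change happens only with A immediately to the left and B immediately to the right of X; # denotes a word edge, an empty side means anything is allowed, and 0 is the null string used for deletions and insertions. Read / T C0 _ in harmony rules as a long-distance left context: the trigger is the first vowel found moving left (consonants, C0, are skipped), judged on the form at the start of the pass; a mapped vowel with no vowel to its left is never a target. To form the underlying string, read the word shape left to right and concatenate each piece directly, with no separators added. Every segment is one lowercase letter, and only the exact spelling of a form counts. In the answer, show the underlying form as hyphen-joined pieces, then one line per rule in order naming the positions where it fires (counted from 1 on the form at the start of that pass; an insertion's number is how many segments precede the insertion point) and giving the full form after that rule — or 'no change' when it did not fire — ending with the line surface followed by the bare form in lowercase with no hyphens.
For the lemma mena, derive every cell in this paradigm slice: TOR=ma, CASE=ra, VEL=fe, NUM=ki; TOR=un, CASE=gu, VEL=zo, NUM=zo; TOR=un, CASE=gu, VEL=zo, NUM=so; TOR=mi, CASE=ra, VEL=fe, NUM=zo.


cell TOR=ma, CASE=ra, VEL=fe, NUM=ki:
underlying: gu-mena-b-nu-po
1. o -> e, u -> i / F C0 _: no change
2. e -> o, i -> u / B C0 _: fires at position(s) 4: gumonabnupo
3. b -> p, g -> k / _ #: no change
4. e -> o, i -> u / B C0 _: no change
surface: gumonabnupo

cell TOR=un, CASE=gu, VEL=zo, NUM=zo:
underlying: ped-mena-bim-a-g
1. o -> e, u -> i / F C0 _: no change
2. e -> o, i -> u / B C0 _: fires at position(s) 9: pedmenabumag
3. b -> p, g -> k / _ #: fires at position(s) 12: pedmenabumak
4. e -> o, i -> u / B C0 _: no change
surface: pedmenabumak

cell TOR=un, CASE=gu, VEL=zo, NUM=so:
underlying: ped-mena-gr-a-g
1. o -> e, u -> i / F C0 _: no change
2. e -> o, i -> u / B C0 _: no change
3. b -> p, g -> k / _ #: fires at position(s) 11: pedmenagrak
4. e -> o, i -> u / B C0 _: no change
surface: pedmenagrak

cell TOR=mi, CASE=ra, VEL=fe, NUM=zo:
underlying: gu-mena-bim-nu-agu
1. o -> e, u -> i / F C0 _: fires at position(s) 11: gumenabimniagu
2. e -> o, i -> u / B C0 _: fires at position(s) 4, 8: gumonabumniagu
3. b -> p, g -> k / _ #: no change
4. e -> o, i -> u / B C0 _: fires at position(s) 11: gumonabumnuagu
surface: gumonabumnuagu


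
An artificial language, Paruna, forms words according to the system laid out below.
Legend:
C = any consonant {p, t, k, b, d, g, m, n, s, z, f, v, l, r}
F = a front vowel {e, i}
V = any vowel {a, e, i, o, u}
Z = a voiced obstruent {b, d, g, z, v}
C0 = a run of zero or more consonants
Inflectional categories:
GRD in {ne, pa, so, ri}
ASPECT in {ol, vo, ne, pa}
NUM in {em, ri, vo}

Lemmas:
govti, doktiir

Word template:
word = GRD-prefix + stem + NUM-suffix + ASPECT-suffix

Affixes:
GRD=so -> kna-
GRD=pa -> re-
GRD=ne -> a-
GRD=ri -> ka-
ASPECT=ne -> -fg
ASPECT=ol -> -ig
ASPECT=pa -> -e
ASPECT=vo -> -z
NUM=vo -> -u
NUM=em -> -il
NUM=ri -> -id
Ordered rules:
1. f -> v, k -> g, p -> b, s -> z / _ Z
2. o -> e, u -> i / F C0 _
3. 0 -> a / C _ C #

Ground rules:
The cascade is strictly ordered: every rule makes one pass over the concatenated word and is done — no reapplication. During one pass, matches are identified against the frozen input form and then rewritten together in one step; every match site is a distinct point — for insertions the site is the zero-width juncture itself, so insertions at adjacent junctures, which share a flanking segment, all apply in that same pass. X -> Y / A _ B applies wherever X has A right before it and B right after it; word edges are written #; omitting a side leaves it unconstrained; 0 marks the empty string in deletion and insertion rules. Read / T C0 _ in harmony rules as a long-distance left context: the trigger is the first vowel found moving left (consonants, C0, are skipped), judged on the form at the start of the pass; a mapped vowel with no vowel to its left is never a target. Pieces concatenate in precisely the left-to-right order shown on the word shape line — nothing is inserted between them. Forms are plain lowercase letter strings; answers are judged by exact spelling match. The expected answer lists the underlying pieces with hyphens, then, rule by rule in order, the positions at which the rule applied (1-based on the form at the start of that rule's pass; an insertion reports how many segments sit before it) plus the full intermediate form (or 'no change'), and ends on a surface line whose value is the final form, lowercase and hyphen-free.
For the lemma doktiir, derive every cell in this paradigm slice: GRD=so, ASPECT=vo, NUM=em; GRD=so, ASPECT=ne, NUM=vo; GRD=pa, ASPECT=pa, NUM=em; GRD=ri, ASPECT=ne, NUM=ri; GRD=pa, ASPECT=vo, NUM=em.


cell GRD=so, ASPECT=vo, NUM=em:
underlying: kna-doktiir-il-z
1. f -> v, k -> g, p -> b, s -> z / _ Z: no change
2. o -> e, u -> i / F C0 _: no change
3. 0 -> a / C _ C #: inserts after position(s) 12: knadoktiirilaz
surface: knadoktiirilaz

cell GRD=so, ASPECT=ne, NUM=vo:
underlying: kna-doktiir-u-fg
1. f -> v, k -> g, p -> b, s -> z / _ Z: fires at position(s) 12: knadoktiiruvg
2. o -> e, u -> i / F C0 _: fires at position(s) 11: knadoktiirivg
3. 0 -> a / C _ C #: inserts after position(s) 12: knadoktiirivag
surface: knadoktiirivag

cell GRD=pa, ASPECT=pa, NUM=em:
underlying: re-doktiir-il-e
1. f -> v, k -> g, p -> b, s -> z / _ Z: no change
2. o -> e, u -> i / F C0 _: fires at position(s) 4: redektiirile
3. 0 -> a / C _ C #: no change
surface: redektiirile

cell GRD=ri, ASPECT=ne, NUM=ri:
underlying: ka-doktiir-id-fg
1. f -> v, k -> g, p -> b, s -> z / _ Z: fires at position(s) 12: kadoktiiridvg
2. o -> e, u -> i / F C0 _: no change
3. 0 -> a / C _ C #: inserts after position(s) 12: kadoktiiridvag
surface: kadoktiiridvag

cell GRD=pa, ASPECT=vo, NUM=em:
underlying: re-doktiir-il-z
1. f -> v, k -> g, p -> b, s -> z / _ Z: no change
2. o -> e, u -> i / F C0 _: fires at position(s) 4: redektiirilz
3. 0 -> a / C _ C #: inserts after position(s) 11: redektiirilaz
surface: redektiirilaz


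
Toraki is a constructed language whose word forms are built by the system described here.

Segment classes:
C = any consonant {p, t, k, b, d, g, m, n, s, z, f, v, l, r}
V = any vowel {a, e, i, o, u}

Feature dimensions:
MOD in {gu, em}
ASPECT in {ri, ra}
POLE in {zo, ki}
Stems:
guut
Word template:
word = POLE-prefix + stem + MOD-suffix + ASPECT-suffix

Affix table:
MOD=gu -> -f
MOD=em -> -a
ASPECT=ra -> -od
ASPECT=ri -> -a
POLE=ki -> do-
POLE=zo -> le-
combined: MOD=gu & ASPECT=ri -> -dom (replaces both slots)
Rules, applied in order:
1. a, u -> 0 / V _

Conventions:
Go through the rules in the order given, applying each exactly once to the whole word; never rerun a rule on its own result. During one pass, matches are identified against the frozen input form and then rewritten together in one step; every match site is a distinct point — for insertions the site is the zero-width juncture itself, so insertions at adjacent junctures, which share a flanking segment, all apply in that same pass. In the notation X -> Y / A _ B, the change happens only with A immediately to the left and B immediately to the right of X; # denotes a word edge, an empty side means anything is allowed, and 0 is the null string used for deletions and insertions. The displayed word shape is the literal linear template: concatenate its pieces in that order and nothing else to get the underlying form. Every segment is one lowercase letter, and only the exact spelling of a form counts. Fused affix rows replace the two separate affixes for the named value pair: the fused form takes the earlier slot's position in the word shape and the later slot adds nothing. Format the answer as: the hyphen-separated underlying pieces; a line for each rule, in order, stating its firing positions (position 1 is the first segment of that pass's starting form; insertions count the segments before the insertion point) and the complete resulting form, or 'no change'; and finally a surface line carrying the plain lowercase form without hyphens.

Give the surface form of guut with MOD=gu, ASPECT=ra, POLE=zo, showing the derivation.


underlying: le-guut-f-od
1. a, u -> 0 / V _: fires at position(s) 5: legutfod
surface: legutfod


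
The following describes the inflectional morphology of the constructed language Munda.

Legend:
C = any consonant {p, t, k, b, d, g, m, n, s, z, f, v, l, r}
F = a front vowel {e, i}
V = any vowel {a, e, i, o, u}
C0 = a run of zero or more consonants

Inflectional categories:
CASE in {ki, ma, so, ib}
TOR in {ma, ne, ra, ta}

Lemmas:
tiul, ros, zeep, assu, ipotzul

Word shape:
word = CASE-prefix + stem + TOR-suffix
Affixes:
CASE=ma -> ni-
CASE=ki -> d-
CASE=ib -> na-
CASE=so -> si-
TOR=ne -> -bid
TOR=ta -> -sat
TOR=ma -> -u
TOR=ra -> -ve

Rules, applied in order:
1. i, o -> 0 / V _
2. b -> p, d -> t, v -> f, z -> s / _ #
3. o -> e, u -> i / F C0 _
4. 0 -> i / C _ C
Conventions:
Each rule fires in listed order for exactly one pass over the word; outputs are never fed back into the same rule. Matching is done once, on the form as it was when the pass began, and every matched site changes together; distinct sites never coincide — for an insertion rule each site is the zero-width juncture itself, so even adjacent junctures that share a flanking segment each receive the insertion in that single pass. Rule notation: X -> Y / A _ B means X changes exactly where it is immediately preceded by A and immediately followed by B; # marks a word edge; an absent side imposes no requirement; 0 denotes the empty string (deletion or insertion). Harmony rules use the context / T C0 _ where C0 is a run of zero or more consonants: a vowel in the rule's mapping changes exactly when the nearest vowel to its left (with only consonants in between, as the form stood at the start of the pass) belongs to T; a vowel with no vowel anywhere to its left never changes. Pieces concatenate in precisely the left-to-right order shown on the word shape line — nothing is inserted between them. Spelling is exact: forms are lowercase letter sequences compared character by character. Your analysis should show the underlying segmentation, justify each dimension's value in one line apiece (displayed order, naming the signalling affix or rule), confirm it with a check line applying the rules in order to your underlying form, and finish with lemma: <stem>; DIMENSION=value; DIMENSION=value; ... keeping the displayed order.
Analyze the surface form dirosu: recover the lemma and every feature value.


underlying: d-ros-u
CASE=ki - signalled by the affix d-
TOR=ma - signalled by the affix -u
check: drosu -> drosu -> drosu -> drosu -> dirosu
lemma: ros; CASE=ki; TOR=ma


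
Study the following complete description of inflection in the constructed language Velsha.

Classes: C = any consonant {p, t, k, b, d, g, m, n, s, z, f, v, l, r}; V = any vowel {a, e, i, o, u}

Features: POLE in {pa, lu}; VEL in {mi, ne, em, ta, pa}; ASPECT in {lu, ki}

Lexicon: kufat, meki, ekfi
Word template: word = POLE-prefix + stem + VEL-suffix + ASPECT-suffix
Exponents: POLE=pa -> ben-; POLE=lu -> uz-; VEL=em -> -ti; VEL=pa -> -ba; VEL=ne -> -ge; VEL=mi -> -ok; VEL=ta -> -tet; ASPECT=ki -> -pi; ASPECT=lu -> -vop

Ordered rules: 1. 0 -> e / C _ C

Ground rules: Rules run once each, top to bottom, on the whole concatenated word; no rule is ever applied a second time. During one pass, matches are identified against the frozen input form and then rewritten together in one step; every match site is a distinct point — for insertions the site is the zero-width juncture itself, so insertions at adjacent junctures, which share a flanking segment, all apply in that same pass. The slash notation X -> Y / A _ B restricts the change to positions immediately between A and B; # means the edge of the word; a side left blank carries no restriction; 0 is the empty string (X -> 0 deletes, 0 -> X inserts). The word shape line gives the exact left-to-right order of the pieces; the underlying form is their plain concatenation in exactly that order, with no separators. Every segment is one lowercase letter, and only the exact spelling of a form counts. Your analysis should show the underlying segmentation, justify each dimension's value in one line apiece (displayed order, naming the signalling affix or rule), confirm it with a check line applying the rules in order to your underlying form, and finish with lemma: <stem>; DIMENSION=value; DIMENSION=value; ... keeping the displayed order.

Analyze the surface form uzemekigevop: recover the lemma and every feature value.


underlying: uz-meki-ge-vop
POLE=lu - signalled by the affix uz-
VEL=ne - signalled by the affix -ge
ASPECT=lu - signalled by the affix -vop
check: uzmekigevop -> uzemekigevop
lemma: meki; POLE=lu; VEL=ne; ASPECT=lu


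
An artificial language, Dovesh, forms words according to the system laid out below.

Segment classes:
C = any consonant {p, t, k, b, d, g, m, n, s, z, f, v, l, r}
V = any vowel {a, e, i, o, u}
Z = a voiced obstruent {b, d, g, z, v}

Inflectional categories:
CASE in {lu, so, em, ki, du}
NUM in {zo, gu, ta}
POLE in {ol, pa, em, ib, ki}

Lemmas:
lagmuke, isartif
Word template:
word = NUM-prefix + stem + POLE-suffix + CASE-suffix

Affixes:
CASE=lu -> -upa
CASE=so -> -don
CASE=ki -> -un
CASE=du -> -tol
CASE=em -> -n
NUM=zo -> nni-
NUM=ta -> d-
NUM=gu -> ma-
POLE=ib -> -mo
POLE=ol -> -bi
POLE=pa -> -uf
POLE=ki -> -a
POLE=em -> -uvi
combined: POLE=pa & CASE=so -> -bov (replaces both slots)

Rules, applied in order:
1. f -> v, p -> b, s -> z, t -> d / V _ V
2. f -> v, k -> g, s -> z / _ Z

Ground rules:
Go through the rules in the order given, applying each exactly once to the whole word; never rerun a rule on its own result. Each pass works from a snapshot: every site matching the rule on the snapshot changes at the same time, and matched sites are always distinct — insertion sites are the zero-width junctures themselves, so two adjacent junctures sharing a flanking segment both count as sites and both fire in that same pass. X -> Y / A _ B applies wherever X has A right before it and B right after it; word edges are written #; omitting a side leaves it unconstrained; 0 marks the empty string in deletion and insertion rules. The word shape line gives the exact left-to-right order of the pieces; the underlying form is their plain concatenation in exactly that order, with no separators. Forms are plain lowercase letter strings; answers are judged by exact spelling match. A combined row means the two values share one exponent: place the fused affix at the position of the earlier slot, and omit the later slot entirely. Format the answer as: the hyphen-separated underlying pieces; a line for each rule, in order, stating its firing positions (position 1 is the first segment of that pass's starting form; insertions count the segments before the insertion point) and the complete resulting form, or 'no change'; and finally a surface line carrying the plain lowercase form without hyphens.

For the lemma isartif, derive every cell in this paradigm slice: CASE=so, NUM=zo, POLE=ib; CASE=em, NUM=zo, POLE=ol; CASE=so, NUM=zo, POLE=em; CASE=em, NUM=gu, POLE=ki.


cell CASE=so, NUM=zo, POLE=ib:
underlying: nni-isartif-mo-don
1. f -> v, p -> b, s -> z, t -> d / V _ V: fires at position(s) 5: nniizartifmodon
2. f -> v, k -> g, s -> z / _ Z: no change
surface: nniizartifmodon

cell CASE=em, NUM=zo, POLE=ol:
underlying: nni-isartif-bi-n
1. f -> v, p -> b, s -> z, t -> d / V _ V: fires at position(s) 5: nniizartifbin
2. f -> v, k -> g, s -> z / _ Z: fires at position(s) 10: nniizartivbin
surface: nniizartivbin

cell CASE=so, NUM=zo, POLE=em:
underlying: nni-isartif-uvi-don
1. f -> v, p -> b, s -> z, t -> d / V _ V: fires at position(s) 5, 10: nniizartivuvidon
2. f -> v, k -> g, s -> z / _ Z: no change
surface: nniizartivuvidon

cell CASE=em, NUM=gu, POLE=ki:
underlying: ma-isartif-a-n
1. f -> v, p -> b, s -> z, t -> d / V _ V: fires at position(s) 4, 9: maizartivan
2. f -> v, k -> g, s -> z / _ Z: no change
surface: maizartivan


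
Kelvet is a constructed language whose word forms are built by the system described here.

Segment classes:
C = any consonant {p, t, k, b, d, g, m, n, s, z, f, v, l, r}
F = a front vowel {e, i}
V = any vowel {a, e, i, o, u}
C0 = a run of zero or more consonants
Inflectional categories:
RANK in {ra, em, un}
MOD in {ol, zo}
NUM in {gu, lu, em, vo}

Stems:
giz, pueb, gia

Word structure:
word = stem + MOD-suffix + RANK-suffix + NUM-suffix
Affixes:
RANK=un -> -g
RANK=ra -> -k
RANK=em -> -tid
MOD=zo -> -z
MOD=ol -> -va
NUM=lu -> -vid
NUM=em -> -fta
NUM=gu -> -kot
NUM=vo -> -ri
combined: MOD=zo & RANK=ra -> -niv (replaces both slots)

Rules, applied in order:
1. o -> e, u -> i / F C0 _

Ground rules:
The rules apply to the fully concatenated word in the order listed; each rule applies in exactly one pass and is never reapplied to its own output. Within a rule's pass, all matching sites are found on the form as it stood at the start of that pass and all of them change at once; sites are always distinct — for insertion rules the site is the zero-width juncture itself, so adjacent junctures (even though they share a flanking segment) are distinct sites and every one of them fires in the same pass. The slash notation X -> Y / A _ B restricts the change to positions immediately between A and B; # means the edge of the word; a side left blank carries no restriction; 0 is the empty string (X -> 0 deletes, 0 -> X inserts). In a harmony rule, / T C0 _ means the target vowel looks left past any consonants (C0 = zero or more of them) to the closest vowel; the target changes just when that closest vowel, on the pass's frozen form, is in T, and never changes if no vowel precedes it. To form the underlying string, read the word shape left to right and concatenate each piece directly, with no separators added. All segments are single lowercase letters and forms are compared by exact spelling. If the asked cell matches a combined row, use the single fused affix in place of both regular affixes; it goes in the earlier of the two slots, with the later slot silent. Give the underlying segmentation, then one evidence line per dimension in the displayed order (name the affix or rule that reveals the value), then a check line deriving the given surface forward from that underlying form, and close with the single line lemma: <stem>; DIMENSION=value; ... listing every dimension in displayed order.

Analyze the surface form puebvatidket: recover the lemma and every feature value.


underlying: pueb-va-tid-kot
RANK=em - signalled by the affix -tid
MOD=ol - signalled by the affix -va
NUM=gu - signalled by the affix -kot
check: puebvatidkot -> puebvatidket
lemma: pueb; RANK=em; MOD=ol; NUM=gu


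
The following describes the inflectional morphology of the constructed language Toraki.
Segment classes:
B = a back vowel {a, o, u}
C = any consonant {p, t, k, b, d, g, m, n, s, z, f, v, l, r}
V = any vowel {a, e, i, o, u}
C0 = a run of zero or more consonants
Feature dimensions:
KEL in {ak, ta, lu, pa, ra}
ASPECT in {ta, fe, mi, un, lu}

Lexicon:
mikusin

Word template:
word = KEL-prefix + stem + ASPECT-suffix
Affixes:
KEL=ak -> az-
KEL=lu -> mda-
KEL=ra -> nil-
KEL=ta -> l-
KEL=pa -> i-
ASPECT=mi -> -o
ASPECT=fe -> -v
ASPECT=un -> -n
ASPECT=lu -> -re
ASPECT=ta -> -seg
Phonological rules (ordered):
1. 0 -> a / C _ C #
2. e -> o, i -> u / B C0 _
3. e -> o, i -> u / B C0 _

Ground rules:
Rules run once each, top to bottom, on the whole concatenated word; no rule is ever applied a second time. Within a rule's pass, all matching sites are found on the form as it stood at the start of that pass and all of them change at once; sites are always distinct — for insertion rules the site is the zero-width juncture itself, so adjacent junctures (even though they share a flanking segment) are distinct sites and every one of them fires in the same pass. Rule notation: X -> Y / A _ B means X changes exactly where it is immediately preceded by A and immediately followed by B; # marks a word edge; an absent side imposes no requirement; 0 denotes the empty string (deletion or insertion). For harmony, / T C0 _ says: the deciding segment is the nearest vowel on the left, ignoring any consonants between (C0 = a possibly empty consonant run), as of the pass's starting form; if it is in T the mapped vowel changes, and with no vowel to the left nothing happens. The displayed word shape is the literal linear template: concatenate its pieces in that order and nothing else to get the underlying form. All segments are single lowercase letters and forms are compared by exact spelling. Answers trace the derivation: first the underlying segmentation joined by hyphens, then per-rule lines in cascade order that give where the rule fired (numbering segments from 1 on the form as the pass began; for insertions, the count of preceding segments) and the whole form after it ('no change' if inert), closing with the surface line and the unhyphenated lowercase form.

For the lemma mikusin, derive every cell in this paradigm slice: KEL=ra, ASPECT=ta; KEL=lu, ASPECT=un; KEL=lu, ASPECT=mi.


cell KEL=ra, ASPECT=ta:
underlying: nil-mikusin-seg
1. 0 -> a / C _ C #: no change
2. e -> o, i -> u / B C0 _: fires at position(s) 9: nilmikusunseg
3. e -> o, i -> u / B C0 _: fires at position(s) 12: nilmikusunsog
surface: nilmikusunsog

cell KEL=lu, ASPECT=un:
underlying: mda-mikusin-n
1. 0 -> a / C _ C #: inserts after position(s) 10: mdamikusinan
2. e -> o, i -> u / B C0 _: fires at position(s) 5, 9: mdamukusunan
3. e -> o, i -> u / B C0 _: no change
surface: mdamukusunan

cell KEL=lu, ASPECT=mi:
underlying: mda-mikusin-o
1. 0 -> a / C _ C #: no change
2. e -> o, i -> u / B C0 _: fires at position(s) 5, 9: mdamukusuno
3. e -> o, i -> u / B C0 _: no change
surface: mdamukusuno


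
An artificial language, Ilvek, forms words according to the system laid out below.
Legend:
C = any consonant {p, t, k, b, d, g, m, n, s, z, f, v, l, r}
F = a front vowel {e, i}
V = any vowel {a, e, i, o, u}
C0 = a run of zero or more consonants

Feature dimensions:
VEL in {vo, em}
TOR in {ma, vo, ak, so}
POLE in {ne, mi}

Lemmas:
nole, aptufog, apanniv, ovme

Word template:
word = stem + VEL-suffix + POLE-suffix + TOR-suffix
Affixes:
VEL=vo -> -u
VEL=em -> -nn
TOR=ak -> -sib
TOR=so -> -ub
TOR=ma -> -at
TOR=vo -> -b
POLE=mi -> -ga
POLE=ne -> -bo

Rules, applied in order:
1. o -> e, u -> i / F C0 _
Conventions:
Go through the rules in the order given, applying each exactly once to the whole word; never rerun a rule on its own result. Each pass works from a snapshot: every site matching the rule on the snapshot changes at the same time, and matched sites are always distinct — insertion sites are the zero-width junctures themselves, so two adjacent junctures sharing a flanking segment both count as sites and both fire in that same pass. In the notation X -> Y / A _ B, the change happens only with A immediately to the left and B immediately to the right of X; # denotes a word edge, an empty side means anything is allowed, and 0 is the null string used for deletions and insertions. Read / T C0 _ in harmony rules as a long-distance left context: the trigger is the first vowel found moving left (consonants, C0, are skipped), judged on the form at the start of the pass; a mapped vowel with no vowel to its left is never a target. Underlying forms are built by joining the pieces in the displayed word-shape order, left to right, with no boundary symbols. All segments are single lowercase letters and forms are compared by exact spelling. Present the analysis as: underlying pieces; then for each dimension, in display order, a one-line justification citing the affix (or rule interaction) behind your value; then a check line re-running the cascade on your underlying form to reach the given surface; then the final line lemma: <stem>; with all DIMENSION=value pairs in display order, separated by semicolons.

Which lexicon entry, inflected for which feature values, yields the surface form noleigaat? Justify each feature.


underlying: nole-u-ga-at
VEL=vo - signalled by the affix -u
TOR=ma - signalled by the affix -at
POLE=mi - signalled by the affix -ga
check: noleugaat -> noleigaat
lemma: nole; VEL=vo; TOR=ma; POLE=mi


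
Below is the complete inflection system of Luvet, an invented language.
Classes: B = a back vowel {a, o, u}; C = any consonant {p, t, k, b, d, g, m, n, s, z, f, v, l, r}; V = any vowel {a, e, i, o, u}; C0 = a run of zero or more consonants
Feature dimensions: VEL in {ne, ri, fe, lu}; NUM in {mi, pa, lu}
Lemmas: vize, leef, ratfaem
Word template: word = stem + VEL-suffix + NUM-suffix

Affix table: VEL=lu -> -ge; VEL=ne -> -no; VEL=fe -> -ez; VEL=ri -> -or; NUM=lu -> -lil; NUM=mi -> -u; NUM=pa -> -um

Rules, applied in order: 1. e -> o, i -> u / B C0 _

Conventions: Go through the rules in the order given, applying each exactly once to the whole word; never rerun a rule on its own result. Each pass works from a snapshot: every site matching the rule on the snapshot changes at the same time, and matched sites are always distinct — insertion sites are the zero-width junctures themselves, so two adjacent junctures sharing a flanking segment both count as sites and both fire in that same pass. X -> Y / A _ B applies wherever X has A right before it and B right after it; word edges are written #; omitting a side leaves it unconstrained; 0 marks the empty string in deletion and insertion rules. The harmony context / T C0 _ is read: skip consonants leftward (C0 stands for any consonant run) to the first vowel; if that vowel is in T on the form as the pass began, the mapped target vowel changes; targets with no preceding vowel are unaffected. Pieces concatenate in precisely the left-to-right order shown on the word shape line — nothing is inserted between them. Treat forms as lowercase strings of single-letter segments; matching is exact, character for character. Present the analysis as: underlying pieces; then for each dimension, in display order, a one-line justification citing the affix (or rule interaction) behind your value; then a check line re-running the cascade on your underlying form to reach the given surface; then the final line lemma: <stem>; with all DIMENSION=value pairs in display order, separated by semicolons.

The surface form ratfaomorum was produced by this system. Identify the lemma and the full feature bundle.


underlying: ratfaem-or-um
VEL=ri - signalled by the affix -or
NUM=pa - signalled by the affix -um
check: ratfaemorum -> ratfaomorum
lemma: ratfaem; VEL=ri; NUM=pa


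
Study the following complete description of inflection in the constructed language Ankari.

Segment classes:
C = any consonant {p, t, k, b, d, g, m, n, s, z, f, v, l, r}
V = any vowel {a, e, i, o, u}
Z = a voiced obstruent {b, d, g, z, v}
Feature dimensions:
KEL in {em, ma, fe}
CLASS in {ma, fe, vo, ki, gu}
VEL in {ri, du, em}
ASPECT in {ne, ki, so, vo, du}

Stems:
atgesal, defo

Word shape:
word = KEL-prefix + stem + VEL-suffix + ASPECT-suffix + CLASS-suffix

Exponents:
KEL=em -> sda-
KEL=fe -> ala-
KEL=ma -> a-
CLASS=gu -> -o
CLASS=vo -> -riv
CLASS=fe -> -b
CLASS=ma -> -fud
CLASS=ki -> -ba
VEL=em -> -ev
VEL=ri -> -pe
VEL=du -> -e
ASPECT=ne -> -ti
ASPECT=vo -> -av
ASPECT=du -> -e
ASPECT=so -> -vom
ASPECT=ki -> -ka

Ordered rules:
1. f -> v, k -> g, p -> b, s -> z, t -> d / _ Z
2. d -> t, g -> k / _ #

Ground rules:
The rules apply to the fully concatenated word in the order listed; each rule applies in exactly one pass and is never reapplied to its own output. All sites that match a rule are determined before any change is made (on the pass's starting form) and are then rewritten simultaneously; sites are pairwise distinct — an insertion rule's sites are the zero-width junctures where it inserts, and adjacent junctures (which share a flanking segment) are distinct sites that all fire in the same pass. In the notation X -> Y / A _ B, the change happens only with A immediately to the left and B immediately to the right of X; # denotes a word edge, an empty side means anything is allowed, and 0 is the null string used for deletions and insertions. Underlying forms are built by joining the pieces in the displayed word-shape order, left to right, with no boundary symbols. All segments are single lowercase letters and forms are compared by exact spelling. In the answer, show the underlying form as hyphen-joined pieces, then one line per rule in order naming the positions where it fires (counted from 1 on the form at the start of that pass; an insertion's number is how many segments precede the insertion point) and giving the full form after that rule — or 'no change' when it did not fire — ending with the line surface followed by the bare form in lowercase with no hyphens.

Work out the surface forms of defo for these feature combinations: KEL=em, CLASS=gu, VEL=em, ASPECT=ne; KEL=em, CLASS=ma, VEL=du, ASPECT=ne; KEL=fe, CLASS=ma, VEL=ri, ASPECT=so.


cell KEL=em, CLASS=gu, VEL=em, ASPECT=ne:
underlying: sda-defo-ev-ti-o
1. f -> v, k -> g, p -> b, s -> z, t -> d / _ Z: fires at position(s) 1: zdadefoevtio
2. d -> t, g -> k / _ #: no change
surface: zdadefoevtio

cell KEL=em, CLASS=ma, VEL=du, ASPECT=ne:
underlying: sda-defo-e-ti-fud
1. f -> v, k -> g, p -> b, s -> z, t -> d / _ Z: fires at position(s) 1: zdadefoetifud
2. d -> t, g -> k / _ #: fires at position(s) 13: zdadefoetifut
surface: zdadefoetifut

cell KEL=fe, CLASS=ma, VEL=ri, ASPECT=so:
underlying: ala-defo-pe-vom-fud
1. f -> v, k -> g, p -> b, s -> z, t -> d / _ Z: no change
2. d -> t, g -> k / _ #: fires at position(s) 15: aladefopevomfut
surface: aladefopevomfut
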